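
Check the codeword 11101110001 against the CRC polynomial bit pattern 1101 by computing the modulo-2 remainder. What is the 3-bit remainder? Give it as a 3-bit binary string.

000

Modulo-2 division of 11101110001 by 1101:
  pos 0: 1110 XOR 1101 = 0011
  pos 2: 1111 XOR 1101 = 0010
  pos 4: 1010 XOR 1101 = 0111
  pos 5: 1110 XOR 1101 = 0011
  pos 7: 1101 XOR 1101 = 0000
Remainder = 000 (zero — the frame passes the CRC check).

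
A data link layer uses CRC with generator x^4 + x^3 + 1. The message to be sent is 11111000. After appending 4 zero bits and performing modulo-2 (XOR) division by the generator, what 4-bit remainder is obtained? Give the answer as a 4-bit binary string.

1011

Append 4 zeros: 111110000000. Divide by 11001 (XOR where the leading bit is 1):
  pos 0: 11111 XOR 11001 = 00110
  pos 2: 11000 XOR 11001 = 00001
  pos 6: 10000 XOR 11001 = 01001
  pos 7: 10010 XOR 11001 = 01011
Remainder (last 4 bits) = 1011. This is the CRC / FCS.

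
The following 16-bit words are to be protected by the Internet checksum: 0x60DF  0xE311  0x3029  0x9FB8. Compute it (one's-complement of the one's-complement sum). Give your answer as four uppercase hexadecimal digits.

One's-complement addition (fold any carry out of bit 15 back into bit 0):
  0x60DF + 0xE311 = 0x143F0 → wrap carry → 0x43F1
  0x43F1 + 0x3029 = 0x0741A
  0x741A + 0x9FB8 = 0x113D2 → wrap carry → 0x13D3
One's-complement sum = 0x13D3.
Checksum = ~0x13D3 & 0xFFFF = 0xEC2C.

EC2C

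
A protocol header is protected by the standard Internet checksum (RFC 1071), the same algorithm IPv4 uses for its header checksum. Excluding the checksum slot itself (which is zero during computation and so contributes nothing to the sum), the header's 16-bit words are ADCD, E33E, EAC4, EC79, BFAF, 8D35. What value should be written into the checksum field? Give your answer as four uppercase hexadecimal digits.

4ACF

One's-complement addition (fold any carry out of bit 15 back into bit 0):
  0xADCD + 0xE33E = 0x1910B → wrap carry → 0x910C
  0x910C + 0xEAC4 = 0x17BD0 → wrap carry → 0x7BD1
  0x7BD1 + 0xEC79 = 0x1684A → wrap carry → 0x684B
  0x684B + 0xBFAF = 0x127FA → wrap carry → 0x27FB
  0x27FB + 0x8D35 = 0x0B530
One's-complement sum = 0xB530.
Checksum = ~0xB530 & 0xFFFF = 0x4ACF.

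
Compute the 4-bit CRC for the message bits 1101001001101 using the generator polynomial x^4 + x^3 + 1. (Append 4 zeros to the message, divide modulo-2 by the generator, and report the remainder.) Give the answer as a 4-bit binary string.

1110

Append 4 zeros: 11010010011010000. Divide by 11001 (XOR where the leading bit is 1):
  pos 0: 11010 XOR 11001 = 00011
  pos 3: 11010 XOR 11001 = 00011
  pos 6: 11011 XOR 11001 = 00010
  pos 9: 10010 XOR 11001 = 01011
  pos 10: 10110 XOR 11001 = 01111
  pos 11: 11110 XOR 11001 = 00111
Remainder (last 4 bits) = 1110. This is the CRC / FCS.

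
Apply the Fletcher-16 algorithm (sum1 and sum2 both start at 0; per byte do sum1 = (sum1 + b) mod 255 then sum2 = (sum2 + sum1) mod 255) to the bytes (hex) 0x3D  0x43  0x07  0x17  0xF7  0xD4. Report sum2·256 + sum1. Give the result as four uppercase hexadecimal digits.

Running sums (mod 255):
  after byte 0 (0x3D): sum1=61, sum2=61
  after byte 1 (0x43): sum1=128, sum2=189
  after byte 2 (0x07): sum1=135, sum2=69
  after byte 3 (0x17): sum1=158, sum2=227
  after byte 4 (0xF7): sum1=150, sum2=122
  after byte 5 (0xD4): sum1=107, sum2=229
Checksum = sum2·256 + sum1 = 229·256 + 107 = 58731 = 0xE56B.

E56B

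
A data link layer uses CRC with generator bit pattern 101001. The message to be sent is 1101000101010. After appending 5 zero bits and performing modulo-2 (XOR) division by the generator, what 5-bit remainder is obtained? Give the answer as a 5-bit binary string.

Append 5 zeros: 110100010101000000. Divide by 101001 (XOR where the leading bit is 1):
  pos 0: 110100 XOR 101001 = 011101
  pos 1: 111010 XOR 101001 = 010011
  pos 2: 100111 XOR 101001 = 001110
  pos 4: 111001 XOR 101001 = 010000
  pos 5: 100000 XOR 101001 = 001001
  pos 7: 100110 XOR 101001 = 001111
  pos 9: 111100 XOR 101001 = 010101
  pos 10: 101010 XOR 101001 = 000011
Remainder (last 5 bits) = 01100. This is the CRC / FCS.

01100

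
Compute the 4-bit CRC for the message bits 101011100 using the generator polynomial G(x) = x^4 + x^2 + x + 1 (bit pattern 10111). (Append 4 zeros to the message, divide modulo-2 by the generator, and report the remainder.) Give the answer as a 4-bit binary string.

Append 4 zeros: 1010111000000. Divide by 10111 (XOR where the leading bit is 1):
  pos 0: 10101 XOR 10111 = 00010
  pos 3: 10110 XOR 10111 = 00001
  pos 7: 10000 XOR 10111 = 00111
Remainder (last 4 bits) = 1110. This is the CRC / FCS.

1110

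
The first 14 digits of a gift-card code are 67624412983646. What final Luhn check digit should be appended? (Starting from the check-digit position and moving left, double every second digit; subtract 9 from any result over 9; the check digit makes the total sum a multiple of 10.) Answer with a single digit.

Partial digits right→left: 6 4 6 3 8 9 2 1 4 4 2 6 7 6
Double every second digit counting from the check-digit position (so the 1st, 3rd, 5th, ... of the partial from the right).
  doubled (with −9 where >9): 3 3 7 4 8 4 5 → sum 34
  kept as-is: 4 3 9 1 4 6 6 → sum 33
Total = 34 + 33 = 67.
Check digit = (10 − (67 mod 10)) mod 10 = 3.

3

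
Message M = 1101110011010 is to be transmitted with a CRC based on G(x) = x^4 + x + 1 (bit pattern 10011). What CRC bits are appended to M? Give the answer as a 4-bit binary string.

0111

Append 4 zeros: 11011100110100000. Divide by 10011 (XOR where the leading bit is 1):
  pos 0: 11011 XOR 10011 = 01000
  pos 1: 10001 XOR 10011 = 00010
  pos 4: 10001 XOR 10011 = 00010
  pos 7: 10101 XOR 10011 = 00110
  pos 9: 11000 XOR 10011 = 01011
  pos 10: 10110 XOR 10011 = 00101
  pos 12: 10100 XOR 10011 = 00111
Remainder (last 4 bits) = 0111. This is the CRC / FCS.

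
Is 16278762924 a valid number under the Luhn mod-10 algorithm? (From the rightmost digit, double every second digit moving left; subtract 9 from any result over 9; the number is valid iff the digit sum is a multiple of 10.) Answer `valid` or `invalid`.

From the right, keep odd positions and double even positions (subtract 9 from any doubled value over 9):
  doubled (positions 2,4,...): 4 4 5 5 3 → sum 21
  kept (positions 1,3,...): 4 9 6 8 2 1 → sum 30
Total = 51.
51 mod 10 = 1, so the number is invalid.

invalid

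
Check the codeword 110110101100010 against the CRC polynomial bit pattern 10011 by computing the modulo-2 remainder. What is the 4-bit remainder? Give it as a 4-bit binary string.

0000

Modulo-2 division of 110110101100010 by 10011:
  pos 0: 11011 XOR 10011 = 01000
  pos 1: 10000 XOR 10011 = 00011
  pos 4: 11101 XOR 10011 = 01110
  pos 5: 11101 XOR 10011 = 01110
  pos 6: 11100 XOR 10011 = 01111
  pos 7: 11110 XOR 10011 = 01101
  pos 8: 11010 XOR 10011 = 01001
  pos 9: 10011 XOR 10011 = 00000
Remainder = 0000 (zero — the frame passes the CRC check).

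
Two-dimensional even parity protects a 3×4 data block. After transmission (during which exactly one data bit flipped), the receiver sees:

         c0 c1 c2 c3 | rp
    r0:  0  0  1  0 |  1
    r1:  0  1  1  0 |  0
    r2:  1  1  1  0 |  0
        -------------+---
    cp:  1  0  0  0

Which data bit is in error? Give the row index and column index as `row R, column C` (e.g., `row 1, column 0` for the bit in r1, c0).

row 2, column 2

Recompute each row's even parity and compare to rp:
  r0: data parity 1, sent rp 1 → ok
  r1: data parity 0, sent rp 0 → ok
  r2: data parity 1, sent rp 0 → mismatch
Recompute each column's even parity and compare to cp:
  c0: data parity 1, sent cp 1 → ok
  c1: data parity 0, sent cp 0 → ok
  c2: data parity 1, sent cp 0 → mismatch
  c3: data parity 0, sent cp 0 → ok
Exactly one row (r2) and one column (c2) fail → the flipped bit is at their intersection.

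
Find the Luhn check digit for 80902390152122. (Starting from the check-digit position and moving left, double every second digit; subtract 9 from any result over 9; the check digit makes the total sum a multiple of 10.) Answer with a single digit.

4

Partial digits right→left: 2 2 1 2 5 1 0 9 3 2 0 9 0 8
Double every second digit counting from the check-digit position (so the 1st, 3rd, 5th, ... of the partial from the right).
  doubled (with −9 where >9): 4 2 1 0 6 0 0 → sum 13
  kept as-is: 2 2 1 9 2 9 8 → sum 33
Total = 13 + 33 = 46.
Check digit = (10 − (46 mod 10)) mod 10 = 4.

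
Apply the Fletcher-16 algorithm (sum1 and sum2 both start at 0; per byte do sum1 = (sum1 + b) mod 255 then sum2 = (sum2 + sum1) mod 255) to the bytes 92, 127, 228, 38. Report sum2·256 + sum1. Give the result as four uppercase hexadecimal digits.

Running sums (mod 255):
  after byte 0 (92): sum1=92, sum2=92
  after byte 1 (127): sum1=219, sum2=56
  after byte 2 (228): sum1=192, sum2=248
  after byte 3 (38): sum1=230, sum2=223
Checksum = sum2·256 + sum1 = 223·256 + 230 = 57318 = 0xDFE6.

DFE6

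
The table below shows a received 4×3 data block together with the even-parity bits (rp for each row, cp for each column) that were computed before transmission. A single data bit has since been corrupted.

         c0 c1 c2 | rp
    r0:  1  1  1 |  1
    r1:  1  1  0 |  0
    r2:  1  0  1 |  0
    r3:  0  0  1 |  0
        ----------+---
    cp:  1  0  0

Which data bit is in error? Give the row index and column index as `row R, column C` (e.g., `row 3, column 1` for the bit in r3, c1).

row 3, column 2

Recompute each row's even parity and compare to rp:
  r0: data parity 1, sent rp 1 → ok
  r1: data parity 0, sent rp 0 → ok
  r2: data parity 0, sent rp 0 → ok
  r3: data parity 1, sent rp 0 → mismatch
Recompute each column's even parity and compare to cp:
  c0: data parity 1, sent cp 1 → ok
  c1: data parity 0, sent cp 0 → ok
  c2: data parity 1, sent cp 0 → mismatch
Exactly one row (r3) and one column (c2) fail → the flipped bit is at their intersection.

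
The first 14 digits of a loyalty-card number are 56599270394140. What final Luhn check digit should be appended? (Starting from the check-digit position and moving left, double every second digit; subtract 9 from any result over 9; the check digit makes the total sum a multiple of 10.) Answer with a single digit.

6

Partial digits right→left: 0 4 1 4 9 3 0 7 2 9 9 5 6 5
Double every second digit counting from the check-digit position (so the 1st, 3rd, 5th, ... of the partial from the right).
  doubled (with −9 where >9): 0 2 9 0 4 9 3 → sum 27
  kept as-is: 4 4 3 7 9 5 5 → sum 37
Total = 27 + 37 = 64.
Check digit = (10 − (64 mod 10)) mod 10 = 6.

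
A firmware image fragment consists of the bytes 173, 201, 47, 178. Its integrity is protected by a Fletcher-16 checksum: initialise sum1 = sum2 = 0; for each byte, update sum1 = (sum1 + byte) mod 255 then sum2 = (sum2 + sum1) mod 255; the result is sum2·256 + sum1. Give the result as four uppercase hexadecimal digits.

2559

Running sums (mod 255):
  after byte 0 (173): sum1=173, sum2=173
  after byte 1 (201): sum1=119, sum2=37
  after byte 2 (47): sum1=166, sum2=203
  after byte 3 (178): sum1=89, sum2=37
Checksum = sum2·256 + sum1 = 37·256 + 89 = 9561 = 0x2559.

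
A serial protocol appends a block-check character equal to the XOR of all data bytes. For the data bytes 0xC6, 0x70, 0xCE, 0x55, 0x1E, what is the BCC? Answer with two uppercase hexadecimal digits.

33

XOR the bytes together:
  start with 0xC6
  0xC6 ⊕ 0x70 = 0xB6
  0xB6 ⊕ 0xCE = 0x78
  0x78 ⊕ 0x55 = 0x2D
  0x2D ⊕ 0x1E = 0x33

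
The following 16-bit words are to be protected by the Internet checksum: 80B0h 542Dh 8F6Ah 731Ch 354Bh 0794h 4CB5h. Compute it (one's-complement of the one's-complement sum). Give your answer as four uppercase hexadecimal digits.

9F06

One's-complement addition (fold any carry out of bit 15 back into bit 0):
  0x80B0 + 0x542D = 0x0D4DD
  0xD4DD + 0x8F6A = 0x16447 → wrap carry → 0x6448
  0x6448 + 0x731C = 0x0D764
  0xD764 + 0x354B = 0x10CAF → wrap carry → 0x0CB0
  0x0CB0 + 0x0794 = 0x01444
  0x1444 + 0x4CB5 = 0x060F9
One's-complement sum = 0x60F9.
Checksum = ~0x60F9 & 0xFFFF = 0x9F06.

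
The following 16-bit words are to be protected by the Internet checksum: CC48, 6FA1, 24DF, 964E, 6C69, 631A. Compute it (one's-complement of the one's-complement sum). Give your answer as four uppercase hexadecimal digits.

3964

One's-complement addition (fold any carry out of bit 15 back into bit 0):
  0xCC48 + 0x6FA1 = 0x13BE9 → wrap carry → 0x3BEA
  0x3BEA + 0x24DF = 0x060C9
  0x60C9 + 0x964E = 0x0F717
  0xF717 + 0x6C69 = 0x16380 → wrap carry → 0x6381
  0x6381 + 0x631A = 0x0C69B
One's-complement sum = 0xC69B.
Checksum = ~0xC69B & 0xFFFF = 0x3964.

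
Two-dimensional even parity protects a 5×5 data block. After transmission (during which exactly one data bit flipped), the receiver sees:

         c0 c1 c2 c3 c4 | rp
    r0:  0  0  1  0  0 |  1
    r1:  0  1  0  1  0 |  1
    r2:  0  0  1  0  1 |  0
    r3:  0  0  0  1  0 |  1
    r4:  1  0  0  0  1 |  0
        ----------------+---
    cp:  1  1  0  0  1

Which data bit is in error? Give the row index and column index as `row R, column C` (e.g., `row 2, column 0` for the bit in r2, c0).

Recompute each row's even parity and compare to rp:
  r0: data parity 1, sent rp 1 → ok
  r1: data parity 0, sent rp 1 → mismatch
  r2: data parity 0, sent rp 0 → ok
  r3: data parity 1, sent rp 1 → ok
  r4: data parity 0, sent rp 0 → ok
Recompute each column's even parity and compare to cp:
  c0: data parity 1, sent cp 1 → ok
  c1: data parity 1, sent cp 1 → ok
  c2: data parity 0, sent cp 0 → ok
  c3: data parity 0, sent cp 0 → ok
  c4: data parity 0, sent cp 1 → mismatch
Exactly one row (r1) and one column (c4) fail → the flipped bit is at their intersection.

row 1, column 4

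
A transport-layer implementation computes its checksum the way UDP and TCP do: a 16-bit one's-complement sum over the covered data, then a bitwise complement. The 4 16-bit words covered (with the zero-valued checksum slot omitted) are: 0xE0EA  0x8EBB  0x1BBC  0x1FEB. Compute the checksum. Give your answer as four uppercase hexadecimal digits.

One's-complement addition (fold any carry out of bit 15 back into bit 0):
  0xE0EA + 0x8EBB = 0x16FA5 → wrap carry → 0x6FA6
  0x6FA6 + 0x1BBC = 0x08B62
  0x8B62 + 0x1FEB = 0x0AB4D
One's-complement sum = 0xAB4D.
Checksum = ~0xAB4D & 0xFFFF = 0x54B2.

54B2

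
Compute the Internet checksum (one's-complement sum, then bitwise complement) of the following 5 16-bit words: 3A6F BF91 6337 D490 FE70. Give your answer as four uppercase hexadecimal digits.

One's-complement addition (fold any carry out of bit 15 back into bit 0):
  0x3A6F + 0xBF91 = 0x0FA00
  0xFA00 + 0x6337 = 0x15D37 → wrap carry → 0x5D38
  0x5D38 + 0xD490 = 0x131C8 → wrap carry → 0x31C9
  0x31C9 + 0xFE70 = 0x13039 → wrap carry → 0x303A
One's-complement sum = 0x303A.
Checksum = ~0x303A & 0xFFFF = 0xCFC5.

CFC5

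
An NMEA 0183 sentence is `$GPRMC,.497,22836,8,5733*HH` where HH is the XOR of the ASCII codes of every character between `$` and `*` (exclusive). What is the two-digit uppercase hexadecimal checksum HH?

58

XOR the ASCII codes of the payload characters:
  'G' = 0x47 → acc = 0x47
  'P' = 0x50 → acc = 0x17
  'R' = 0x52 → acc = 0x45
  'M' = 0x4D → acc = 0x08
  'C' = 0x43 → acc = 0x4B
  ',' = 0x2C → acc = 0x67
  '.' = 0x2E → acc = 0x49
  '4' = 0x34 → acc = 0x7D
  '9' = 0x39 → acc = 0x44
  '7' = 0x37 → acc = 0x73
  ',' = 0x2C → acc = 0x5F
  '2' = 0x32 → acc = 0x6D
  '2' = 0x32 → acc = 0x5F
  '8' = 0x38 → acc = 0x67
  '3' = 0x33 → acc = 0x54
  '6' = 0x36 → acc = 0x62
  ',' = 0x2C → acc = 0x4E
  '8' = 0x38 → acc = 0x76
  ',' = 0x2C → acc = 0x5A
  '5' = 0x35 → acc = 0x6F
  '7' = 0x37 → acc = 0x58
  '3' = 0x33 → acc = 0x6B
  '3' = 0x33 → acc = 0x58
Checksum = 0x58.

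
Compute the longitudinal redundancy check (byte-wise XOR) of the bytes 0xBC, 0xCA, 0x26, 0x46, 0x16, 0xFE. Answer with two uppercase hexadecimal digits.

FE

XOR the bytes together:
  start with 0xBC
  0xBC ⊕ 0xCA = 0x76
  0x76 ⊕ 0x26 = 0x50
  0x50 ⊕ 0x46 = 0x16
  0x16 ⊕ 0x16 = 0x00
  0x00 ⊕ 0xFE = 0xFE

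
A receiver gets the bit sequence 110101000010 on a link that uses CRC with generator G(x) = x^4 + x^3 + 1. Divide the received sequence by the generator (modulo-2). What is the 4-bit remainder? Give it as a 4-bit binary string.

0100

Modulo-2 division of 110101000010 by 11001:
  pos 0: 11010 XOR 11001 = 00011
  pos 3: 11100 XOR 11001 = 00101
  pos 5: 10100 XOR 11001 = 01101
  pos 6: 11011 XOR 11001 = 00010
Remainder = 0100 (nonzero — an error is detected).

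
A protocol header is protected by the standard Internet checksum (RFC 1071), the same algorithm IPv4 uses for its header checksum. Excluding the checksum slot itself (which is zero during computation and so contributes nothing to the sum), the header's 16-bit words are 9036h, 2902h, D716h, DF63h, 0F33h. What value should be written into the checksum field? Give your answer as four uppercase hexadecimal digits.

8119

One's-complement addition (fold any carry out of bit 15 back into bit 0):
  0x9036 + 0x2902 = 0x0B938
  0xB938 + 0xD716 = 0x1904E → wrap carry → 0x904F
  0x904F + 0xDF63 = 0x16FB2 → wrap carry → 0x6FB3
  0x6FB3 + 0x0F33 = 0x07EE6
One's-complement sum = 0x7EE6.
Checksum = ~0x7EE6 & 0xFFFF = 0x8119.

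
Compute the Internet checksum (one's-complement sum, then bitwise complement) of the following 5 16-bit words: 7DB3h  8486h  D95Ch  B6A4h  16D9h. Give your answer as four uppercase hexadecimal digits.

56EB

One's-complement addition (fold any carry out of bit 15 back into bit 0):
  0x7DB3 + 0x8486 = 0x10239 → wrap carry → 0x023A
  0x023A + 0xD95C = 0x0DB96
  0xDB96 + 0xB6A4 = 0x1923A → wrap carry → 0x923B
  0x923B + 0x16D9 = 0x0A914
One's-complement sum = 0xA914.
Checksum = ~0xA914 & 0xFFFF = 0x56EB.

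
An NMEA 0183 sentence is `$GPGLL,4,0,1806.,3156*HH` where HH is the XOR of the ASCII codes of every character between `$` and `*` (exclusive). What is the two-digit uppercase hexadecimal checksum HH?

XOR the ASCII codes of the payload characters:
  'G' = 0x47 → acc = 0x47
  'P' = 0x50 → acc = 0x17
  'G' = 0x47 → acc = 0x50
  'L' = 0x4C → acc = 0x1C
  'L' = 0x4C → acc = 0x50
  ',' = 0x2C → acc = 0x7C
  '4' = 0x34 → acc = 0x48
  ',' = 0x2C → acc = 0x64
  '0' = 0x30 → acc = 0x54
  ',' = 0x2C → acc = 0x78
  '1' = 0x31 → acc = 0x49
  '8' = 0x38 → acc = 0x71
  '0' = 0x30 → acc = 0x41
  '6' = 0x36 → acc = 0x77
  '.' = 0x2E → acc = 0x59
  ',' = 0x2C → acc = 0x75
  '3' = 0x33 → acc = 0x46
  '1' = 0x31 → acc = 0x77
  '5' = 0x35 → acc = 0x42
  '6' = 0x36 → acc = 0x74
Checksum = 0x74.

74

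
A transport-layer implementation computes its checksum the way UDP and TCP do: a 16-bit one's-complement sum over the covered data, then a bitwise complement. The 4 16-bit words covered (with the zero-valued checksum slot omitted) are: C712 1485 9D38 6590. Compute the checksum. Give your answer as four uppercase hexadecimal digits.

One's-complement addition (fold any carry out of bit 15 back into bit 0):
  0xC712 + 0x1485 = 0x0DB97
  0xDB97 + 0x9D38 = 0x178CF → wrap carry → 0x78D0
  0x78D0 + 0x6590 = 0x0DE60
One's-complement sum = 0xDE60.
Checksum = ~0xDE60 & 0xFFFF = 0x219F.

219F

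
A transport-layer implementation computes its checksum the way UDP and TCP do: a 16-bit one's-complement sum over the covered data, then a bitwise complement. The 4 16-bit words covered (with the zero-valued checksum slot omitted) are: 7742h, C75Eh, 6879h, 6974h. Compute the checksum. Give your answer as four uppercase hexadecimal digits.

One's-complement addition (fold any carry out of bit 15 back into bit 0):
  0x7742 + 0xC75E = 0x13EA0 → wrap carry → 0x3EA1
  0x3EA1 + 0x6879 = 0x0A71A
  0xA71A + 0x6974 = 0x1108E → wrap carry → 0x108F
One's-complement sum = 0x108F.
Checksum = ~0x108F & 0xFFFF = 0xEF70.

EF70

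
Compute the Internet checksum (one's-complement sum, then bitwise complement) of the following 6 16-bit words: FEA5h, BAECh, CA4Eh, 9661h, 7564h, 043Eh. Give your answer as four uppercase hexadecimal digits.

6C1A

One's-complement addition (fold any carry out of bit 15 back into bit 0):
  0xFEA5 + 0xBAEC = 0x1B991 → wrap carry → 0xB992
  0xB992 + 0xCA4E = 0x183E0 → wrap carry → 0x83E1
  0x83E1 + 0x9661 = 0x11A42 → wrap carry → 0x1A43
  0x1A43 + 0x7564 = 0x08FA7
  0x8FA7 + 0x043E = 0x093E5
One's-complement sum = 0x93E5.
Checksum = ~0x93E5 & 0xFFFF = 0x6C1A.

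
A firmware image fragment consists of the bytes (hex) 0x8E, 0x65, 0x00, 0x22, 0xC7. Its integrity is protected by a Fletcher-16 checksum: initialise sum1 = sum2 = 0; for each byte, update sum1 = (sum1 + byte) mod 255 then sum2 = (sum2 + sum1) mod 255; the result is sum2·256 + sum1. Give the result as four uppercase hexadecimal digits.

6ADD

Running sums (mod 255):
  after byte 0 (0x8E): sum1=142, sum2=142
  after byte 1 (0x65): sum1=243, sum2=130
  after byte 2 (0x00): sum1=243, sum2=118
  after byte 3 (0x22): sum1=22, sum2=140
  after byte 4 (0xC7): sum1=221, sum2=106
Checksum = sum2·256 + sum1 = 106·256 + 221 = 27357 = 0x6ADD.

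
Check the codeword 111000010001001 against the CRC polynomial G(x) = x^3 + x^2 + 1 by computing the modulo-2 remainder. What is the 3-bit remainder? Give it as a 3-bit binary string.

Modulo-2 division of 111000010001001 by 1101:
  pos 0: 1110 XOR 1101 = 0011
  pos 2: 1100 XOR 1101 = 0001
  pos 5: 1010 XOR 1101 = 0111
  pos 6: 1110 XOR 1101 = 0011
  pos 8: 1101 XOR 1101 = 0000
Remainder = 001 (nonzero — an error is detected).

001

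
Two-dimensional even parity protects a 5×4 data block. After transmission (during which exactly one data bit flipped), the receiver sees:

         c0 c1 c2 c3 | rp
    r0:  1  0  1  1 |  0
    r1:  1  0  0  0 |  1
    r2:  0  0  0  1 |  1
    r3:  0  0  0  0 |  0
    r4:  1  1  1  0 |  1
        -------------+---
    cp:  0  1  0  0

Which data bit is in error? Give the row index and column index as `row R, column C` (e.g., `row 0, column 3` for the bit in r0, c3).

Recompute each row's even parity and compare to rp:
  r0: data parity 1, sent rp 0 → mismatch
  r1: data parity 1, sent rp 1 → ok
  r2: data parity 1, sent rp 1 → ok
  r3: data parity 0, sent rp 0 → ok
  r4: data parity 1, sent rp 1 → ok
Recompute each column's even parity and compare to cp:
  c0: data parity 1, sent cp 0 → mismatch
  c1: data parity 1, sent cp 1 → ok
  c2: data parity 0, sent cp 0 → ok
  c3: data parity 0, sent cp 0 → ok
Exactly one row (r0) and one column (c0) fail → the flipped bit is at their intersection.

row 0, column 0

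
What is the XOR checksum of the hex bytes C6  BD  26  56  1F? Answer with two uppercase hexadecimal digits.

14

XOR the bytes together:
  start with 0xC6
  0xC6 ⊕ 0xBD = 0x7B
  0x7B ⊕ 0x26 = 0x5D
  0x5D ⊕ 0x56 = 0x0B
  0x0B ⊕ 0x1F = 0x14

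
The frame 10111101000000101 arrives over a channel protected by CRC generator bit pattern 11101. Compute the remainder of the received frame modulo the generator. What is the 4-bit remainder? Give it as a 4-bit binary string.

Modulo-2 division of 10111101000000101 by 11101:
  pos 0: 10111 XOR 11101 = 01010
  pos 1: 10101 XOR 11101 = 01000
  pos 2: 10000 XOR 11101 = 01101
  pos 3: 11011 XOR 11101 = 00110
  pos 5: 11000 XOR 11101 = 00101
  pos 7: 10100 XOR 11101 = 01001
  pos 8: 10010 XOR 11101 = 01111
  pos 9: 11110 XOR 11101 = 00011
  pos 12: 11101 XOR 11101 = 00000
Remainder = 0000 (zero — the frame passes the CRC check).

0000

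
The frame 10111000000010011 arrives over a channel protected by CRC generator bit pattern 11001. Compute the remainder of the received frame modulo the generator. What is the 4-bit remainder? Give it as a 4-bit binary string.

Modulo-2 division of 10111000000010011 by 11001:
  pos 0: 10111 XOR 11001 = 01110
  pos 1: 11100 XOR 11001 = 00101
  pos 3: 10100 XOR 11001 = 01101
  pos 4: 11010 XOR 11001 = 00011
  pos 7: 11000 XOR 11001 = 00001
  pos 11: 11001 XOR 11001 = 00000
Remainder = 0001 (nonzero — an error is detected).

0001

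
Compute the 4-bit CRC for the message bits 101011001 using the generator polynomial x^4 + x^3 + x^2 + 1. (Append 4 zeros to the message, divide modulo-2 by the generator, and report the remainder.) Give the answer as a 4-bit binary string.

Append 4 zeros: 1010110010000. Divide by 11101 (XOR where the leading bit is 1):
  pos 0: 10101 XOR 11101 = 01000
  pos 1: 10001 XOR 11101 = 01100
  pos 2: 11000 XOR 11101 = 00101
  pos 4: 10101 XOR 11101 = 01000
  pos 5: 10000 XOR 11101 = 01101
  pos 6: 11010 XOR 11101 = 00111
  pos 8: 11100 XOR 11101 = 00001
Remainder (last 4 bits) = 0001. This is the CRC / FCS.

0001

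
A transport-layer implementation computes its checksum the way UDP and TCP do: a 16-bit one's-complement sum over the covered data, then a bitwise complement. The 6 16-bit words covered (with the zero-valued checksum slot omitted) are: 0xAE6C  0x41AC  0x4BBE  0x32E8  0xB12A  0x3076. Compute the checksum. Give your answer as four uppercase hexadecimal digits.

AF9F

One's-complement addition (fold any carry out of bit 15 back into bit 0):
  0xAE6C + 0x41AC = 0x0F018
  0xF018 + 0x4BBE = 0x13BD6 → wrap carry → 0x3BD7
  0x3BD7 + 0x32E8 = 0x06EBF
  0x6EBF + 0xB12A = 0x11FE9 → wrap carry → 0x1FEA
  0x1FEA + 0x3076 = 0x05060
One's-complement sum = 0x5060.
Checksum = ~0x5060 & 0xFFFF = 0xAF9F.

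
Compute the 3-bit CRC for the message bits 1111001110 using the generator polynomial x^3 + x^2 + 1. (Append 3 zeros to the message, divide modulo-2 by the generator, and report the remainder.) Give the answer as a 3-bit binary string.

111

Append 3 zeros: 1111001110000. Divide by 1101 (XOR where the leading bit is 1):
  pos 0: 1111 XOR 1101 = 0010
  pos 2: 1000 XOR 1101 = 0101
  pos 3: 1011 XOR 1101 = 0110
  pos 4: 1101 XOR 1101 = 0000
  pos 8: 1000 XOR 1101 = 0101
  pos 9: 1010 XOR 1101 = 0111
Remainder (last 3 bits) = 111. This is the CRC / FCS.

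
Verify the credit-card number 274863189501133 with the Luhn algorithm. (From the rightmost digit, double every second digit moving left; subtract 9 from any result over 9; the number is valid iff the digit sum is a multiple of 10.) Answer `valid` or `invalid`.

From the right, keep odd positions and double even positions (subtract 9 from any doubled value over 9):
  doubled (positions 2,4,...): 6 2 1 7 6 7 5 → sum 34
  kept (positions 1,3,...): 3 1 0 9 1 6 4 2 → sum 26
Total = 60.
60 mod 10 = 0, so the number is valid.

valid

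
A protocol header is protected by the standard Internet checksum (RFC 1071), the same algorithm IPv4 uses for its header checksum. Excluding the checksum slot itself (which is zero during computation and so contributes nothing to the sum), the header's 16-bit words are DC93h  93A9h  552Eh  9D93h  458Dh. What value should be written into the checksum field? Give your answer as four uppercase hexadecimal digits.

5773

One's-complement addition (fold any carry out of bit 15 back into bit 0):
  0xDC93 + 0x93A9 = 0x1703C → wrap carry → 0x703D
  0x703D + 0x552E = 0x0C56B
  0xC56B + 0x9D93 = 0x162FE → wrap carry → 0x62FF
  0x62FF + 0x458D = 0x0A88C
One's-complement sum = 0xA88C.
Checksum = ~0xA88C & 0xFFFF = 0x5773.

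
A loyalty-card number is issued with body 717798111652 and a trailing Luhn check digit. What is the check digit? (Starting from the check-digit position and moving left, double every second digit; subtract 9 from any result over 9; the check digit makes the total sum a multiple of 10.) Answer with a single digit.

7

Partial digits right→left: 2 5 6 1 1 1 8 9 7 7 1 7
Double every second digit counting from the check-digit position (so the 1st, 3rd, 5th, ... of the partial from the right).
  doubled (with −9 where >9): 4 3 2 7 5 2 → sum 23
  kept as-is: 5 1 1 9 7 7 → sum 30
Total = 23 + 30 = 53.
Check digit = (10 − (53 mod 10)) mod 10 = 7.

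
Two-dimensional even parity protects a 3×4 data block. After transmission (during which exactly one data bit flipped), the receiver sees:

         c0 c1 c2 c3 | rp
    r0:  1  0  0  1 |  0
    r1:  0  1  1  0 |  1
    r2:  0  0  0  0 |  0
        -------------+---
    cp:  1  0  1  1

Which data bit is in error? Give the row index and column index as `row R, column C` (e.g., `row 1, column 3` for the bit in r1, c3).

Recompute each row's even parity and compare to rp:
  r0: data parity 0, sent rp 0 → ok
  r1: data parity 0, sent rp 1 → mismatch
  r2: data parity 0, sent rp 0 → ok
Recompute each column's even parity and compare to cp:
  c0: data parity 1, sent cp 1 → ok
  c1: data parity 1, sent cp 0 → mismatch
  c2: data parity 1, sent cp 1 → ok
  c3: data parity 1, sent cp 1 → ok
Exactly one row (r1) and one column (c1) fail → the flipped bit is at their intersection.

row 1, column 1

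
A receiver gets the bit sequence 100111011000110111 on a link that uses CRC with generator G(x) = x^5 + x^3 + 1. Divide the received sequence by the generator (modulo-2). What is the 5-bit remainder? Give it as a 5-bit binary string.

Modulo-2 division of 100111011000110111 by 101001:
  pos 0: 100111 XOR 101001 = 001110
  pos 2: 111001 XOR 101001 = 010000
  pos 3: 100001 XOR 101001 = 001000
  pos 5: 100000 XOR 101001 = 001001
  pos 7: 100101 XOR 101001 = 001100
  pos 9: 110010 XOR 101001 = 011011
  pos 10: 110111 XOR 101001 = 011110
  pos 11: 111101 XOR 101001 = 010100
  pos 12: 101001 XOR 101001 = 000000
Remainder = 00000 (zero — the frame passes the CRC check).

00000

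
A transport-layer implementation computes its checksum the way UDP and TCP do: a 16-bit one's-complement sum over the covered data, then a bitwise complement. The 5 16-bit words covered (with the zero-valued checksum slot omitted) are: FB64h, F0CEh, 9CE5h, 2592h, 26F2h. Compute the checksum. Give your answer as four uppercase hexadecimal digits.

One's-complement addition (fold any carry out of bit 15 back into bit 0):
  0xFB64 + 0xF0CE = 0x1EC32 → wrap carry → 0xEC33
  0xEC33 + 0x9CE5 = 0x18918 → wrap carry → 0x8919
  0x8919 + 0x2592 = 0x0AEAB
  0xAEAB + 0x26F2 = 0x0D59D
One's-complement sum = 0xD59D.
Checksum = ~0xD59D & 0xFFFF = 0x2A62.

2A62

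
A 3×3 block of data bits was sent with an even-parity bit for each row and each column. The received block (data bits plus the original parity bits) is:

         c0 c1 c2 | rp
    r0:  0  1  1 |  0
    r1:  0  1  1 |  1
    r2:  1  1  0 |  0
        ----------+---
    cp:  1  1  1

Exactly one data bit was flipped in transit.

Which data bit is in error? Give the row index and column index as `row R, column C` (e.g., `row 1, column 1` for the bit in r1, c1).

row 1, column 2

Recompute each row's even parity and compare to rp:
  r0: data parity 0, sent rp 0 → ok
  r1: data parity 0, sent rp 1 → mismatch
  r2: data parity 0, sent rp 0 → ok
Recompute each column's even parity and compare to cp:
  c0: data parity 1, sent cp 1 → ok
  c1: data parity 1, sent cp 1 → ok
  c2: data parity 0, sent cp 1 → mismatch
Exactly one row (r1) and one column (c2) fail → the flipped bit is at their intersection.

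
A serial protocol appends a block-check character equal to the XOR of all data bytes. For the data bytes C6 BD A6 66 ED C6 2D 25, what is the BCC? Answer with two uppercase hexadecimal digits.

98

XOR the bytes together:
  start with 0xC6
  0xC6 ⊕ 0xBD = 0x7B
  0x7B ⊕ 0xA6 = 0xDD
  0xDD ⊕ 0x66 = 0xBB
  0xBB ⊕ 0xED = 0x56
  0x56 ⊕ 0xC6 = 0x90
  0x90 ⊕ 0x2D = 0xBD
  0xBD ⊕ 0x25 = 0x98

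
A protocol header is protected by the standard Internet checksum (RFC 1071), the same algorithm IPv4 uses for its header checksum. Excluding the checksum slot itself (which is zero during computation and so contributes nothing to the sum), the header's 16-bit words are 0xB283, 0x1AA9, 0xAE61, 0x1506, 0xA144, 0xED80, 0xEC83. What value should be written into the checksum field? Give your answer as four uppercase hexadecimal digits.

One's-complement addition (fold any carry out of bit 15 back into bit 0):
  0xB283 + 0x1AA9 = 0x0CD2C
  0xCD2C + 0xAE61 = 0x17B8D → wrap carry → 0x7B8E
  0x7B8E + 0x1506 = 0x09094
  0x9094 + 0xA144 = 0x131D8 → wrap carry → 0x31D9
  0x31D9 + 0xED80 = 0x11F59 → wrap carry → 0x1F5A
  0x1F5A + 0xEC83 = 0x10BDD → wrap carry → 0x0BDE
One's-complement sum = 0x0BDE.
Checksum = ~0x0BDE & 0xFFFF = 0xF421.

F421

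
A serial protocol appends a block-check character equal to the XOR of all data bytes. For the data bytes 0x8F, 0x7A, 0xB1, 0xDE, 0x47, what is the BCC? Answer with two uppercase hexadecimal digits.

DD

XOR the bytes together:
  start with 0x8F
  0x8F ⊕ 0x7A = 0xF5
  0xF5 ⊕ 0xB1 = 0x44
  0x44 ⊕ 0xDE = 0x9A
  0x9A ⊕ 0x47 = 0xDD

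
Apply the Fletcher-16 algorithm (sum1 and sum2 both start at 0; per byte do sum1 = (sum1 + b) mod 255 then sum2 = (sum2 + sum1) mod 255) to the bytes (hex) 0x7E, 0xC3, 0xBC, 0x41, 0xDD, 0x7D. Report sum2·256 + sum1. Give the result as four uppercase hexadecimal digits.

Running sums (mod 255):
  after byte 0 (0x7E): sum1=126, sum2=126
  after byte 1 (0xC3): sum1=66, sum2=192
  after byte 2 (0xBC): sum1=254, sum2=191
  after byte 3 (0x41): sum1=64, sum2=0
  after byte 4 (0xDD): sum1=30, sum2=30
  after byte 5 (0x7D): sum1=155, sum2=185
Checksum = sum2·256 + sum1 = 185·256 + 155 = 47515 = 0xB99B.

B99B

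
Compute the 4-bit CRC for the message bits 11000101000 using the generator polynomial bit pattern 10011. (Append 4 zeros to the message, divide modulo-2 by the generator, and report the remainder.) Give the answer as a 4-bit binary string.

0101

Append 4 zeros: 110001010000000. Divide by 10011 (XOR where the leading bit is 1):
  pos 0: 11000 XOR 10011 = 01011
  pos 1: 10111 XOR 10011 = 00100
  pos 3: 10001 XOR 10011 = 00010
  pos 6: 10000 XOR 10011 = 00011
  pos 9: 11000 XOR 10011 = 01011
  pos 10: 10110 XOR 10011 = 00101
Remainder (last 4 bits) = 0101. This is the CRC / FCS.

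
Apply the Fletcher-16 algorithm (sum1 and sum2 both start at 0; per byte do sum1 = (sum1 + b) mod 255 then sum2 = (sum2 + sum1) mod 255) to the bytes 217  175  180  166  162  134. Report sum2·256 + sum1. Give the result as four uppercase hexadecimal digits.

Running sums (mod 255):
  after byte 0 (217): sum1=217, sum2=217
  after byte 1 (175): sum1=137, sum2=99
  after byte 2 (180): sum1=62, sum2=161
  after byte 3 (166): sum1=228, sum2=134
  after byte 4 (162): sum1=135, sum2=14
  after byte 5 (134): sum1=14, sum2=28
Checksum = sum2·256 + sum1 = 28·256 + 14 = 7182 = 0x1C0E.

1C0E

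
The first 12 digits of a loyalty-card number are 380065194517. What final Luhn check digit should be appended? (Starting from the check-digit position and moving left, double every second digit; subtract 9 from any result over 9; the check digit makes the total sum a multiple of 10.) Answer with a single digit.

2

Partial digits right→left: 7 1 5 4 9 1 5 6 0 0 8 3
Double every second digit counting from the check-digit position (so the 1st, 3rd, 5th, ... of the partial from the right).
  doubled (with −9 where >9): 5 1 9 1 0 7 → sum 23
  kept as-is: 1 4 1 6 0 3 → sum 15
Total = 23 + 15 = 38.
Check digit = (10 − (38 mod 10)) mod 10 = 2.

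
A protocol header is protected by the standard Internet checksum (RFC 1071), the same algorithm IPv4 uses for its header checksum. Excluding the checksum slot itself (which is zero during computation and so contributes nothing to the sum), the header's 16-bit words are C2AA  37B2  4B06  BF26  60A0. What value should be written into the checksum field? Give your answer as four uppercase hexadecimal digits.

9AD5

One's-complement addition (fold any carry out of bit 15 back into bit 0):
  0xC2AA + 0x37B2 = 0x0FA5C
  0xFA5C + 0x4B06 = 0x14562 → wrap carry → 0x4563
  0x4563 + 0xBF26 = 0x10489 → wrap carry → 0x048A
  0x048A + 0x60A0 = 0x0652A
One's-complement sum = 0x652A.
Checksum = ~0x652A & 0xFFFF = 0x9AD5.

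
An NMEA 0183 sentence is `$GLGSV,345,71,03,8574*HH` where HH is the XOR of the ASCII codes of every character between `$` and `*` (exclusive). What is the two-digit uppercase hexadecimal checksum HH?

XOR the ASCII codes of the payload characters:
  'G' = 0x47 → acc = 0x47
  'L' = 0x4C → acc = 0x0B
  'G' = 0x47 → acc = 0x4C
  'S' = 0x53 → acc = 0x1F
  'V' = 0x56 → acc = 0x49
  ',' = 0x2C → acc = 0x65
  '3' = 0x33 → acc = 0x56
  '4' = 0x34 → acc = 0x62
  '5' = 0x35 → acc = 0x57
  ',' = 0x2C → acc = 0x7B
  '7' = 0x37 → acc = 0x4C
  '1' = 0x31 → acc = 0x7D
  ',' = 0x2C → acc = 0x51
  '0' = 0x30 → acc = 0x61
  '3' = 0x33 → acc = 0x52
  ',' = 0x2C → acc = 0x7E
  '8' = 0x38 → acc = 0x46
  '5' = 0x35 → acc = 0x73
  '7' = 0x37 → acc = 0x44
  '4' = 0x34 → acc = 0x70
Checksum = 0x70.

70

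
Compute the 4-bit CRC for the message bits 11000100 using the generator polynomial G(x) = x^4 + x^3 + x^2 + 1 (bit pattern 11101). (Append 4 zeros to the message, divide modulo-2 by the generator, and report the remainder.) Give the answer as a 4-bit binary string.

1011

Append 4 zeros: 110001000000. Divide by 11101 (XOR where the leading bit is 1):
  pos 0: 11000 XOR 11101 = 00101
  pos 2: 10110 XOR 11101 = 01011
  pos 3: 10110 XOR 11101 = 01011
  pos 4: 10110 XOR 11101 = 01011
  pos 5: 10110 XOR 11101 = 01011
  pos 6: 10110 XOR 11101 = 01011
  pos 7: 10110 XOR 11101 = 01011
Remainder (last 4 bits) = 1011. This is the CRC / FCS.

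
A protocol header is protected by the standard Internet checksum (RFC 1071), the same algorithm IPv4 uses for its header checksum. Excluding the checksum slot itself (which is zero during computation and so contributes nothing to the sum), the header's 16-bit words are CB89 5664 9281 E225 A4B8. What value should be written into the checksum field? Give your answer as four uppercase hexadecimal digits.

C4B1

One's-complement addition (fold any carry out of bit 15 back into bit 0):
  0xCB89 + 0x5664 = 0x121ED → wrap carry → 0x21EE
  0x21EE + 0x9281 = 0x0B46F
  0xB46F + 0xE225 = 0x19694 → wrap carry → 0x9695
  0x9695 + 0xA4B8 = 0x13B4D → wrap carry → 0x3B4E
One's-complement sum = 0x3B4E.
Checksum = ~0x3B4E & 0xFFFF = 0xC4B1.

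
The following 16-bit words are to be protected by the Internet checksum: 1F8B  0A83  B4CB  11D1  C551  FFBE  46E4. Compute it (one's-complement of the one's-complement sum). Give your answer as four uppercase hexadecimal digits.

One's-complement addition (fold any carry out of bit 15 back into bit 0):
  0x1F8B + 0x0A83 = 0x02A0E
  0x2A0E + 0xB4CB = 0x0DED9
  0xDED9 + 0x11D1 = 0x0F0AA
  0xF0AA + 0xC551 = 0x1B5FB → wrap carry → 0xB5FC
  0xB5FC + 0xFFBE = 0x1B5BA → wrap carry → 0xB5BB
  0xB5BB + 0x46E4 = 0x0FC9F
One's-complement sum = 0xFC9F.
Checksum = ~0xFC9F & 0xFFFF = 0x0360.

0360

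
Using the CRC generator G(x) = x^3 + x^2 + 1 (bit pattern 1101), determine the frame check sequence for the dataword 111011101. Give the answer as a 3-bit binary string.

Append 3 zeros: 111011101000. Divide by 1101 (XOR where the leading bit is 1):
  pos 0: 1110 XOR 1101 = 0011
  pos 2: 1111 XOR 1101 = 0010
  pos 4: 1010 XOR 1101 = 0111
  pos 5: 1111 XOR 1101 = 0010
  pos 7: 1000 XOR 1101 = 0101
  pos 8: 1010 XOR 1101 = 0111
Remainder (last 3 bits) = 111. This is the CRC / FCS.

111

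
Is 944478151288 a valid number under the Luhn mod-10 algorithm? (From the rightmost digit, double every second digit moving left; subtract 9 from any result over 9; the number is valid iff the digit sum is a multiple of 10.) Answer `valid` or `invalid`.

invalid

From the right, keep odd positions and double even positions (subtract 9 from any doubled value over 9):
  doubled (positions 2,4,...): 7 2 2 5 8 9 → sum 33
  kept (positions 1,3,...): 8 2 5 8 4 4 → sum 31
Total = 64.
64 mod 10 = 4, so the number is invalid.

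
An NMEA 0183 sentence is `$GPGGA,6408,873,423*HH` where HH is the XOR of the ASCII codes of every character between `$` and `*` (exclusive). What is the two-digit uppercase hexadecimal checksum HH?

XOR the ASCII codes of the payload characters:
  'G' = 0x47 → acc = 0x47
  'P' = 0x50 → acc = 0x17
  'G' = 0x47 → acc = 0x50
  'G' = 0x47 → acc = 0x17
  'A' = 0x41 → acc = 0x56
  ',' = 0x2C → acc = 0x7A
  '6' = 0x36 → acc = 0x4C
  '4' = 0x34 → acc = 0x78
  '0' = 0x30 → acc = 0x48
  '8' = 0x38 → acc = 0x70
  ',' = 0x2C → acc = 0x5C
  '8' = 0x38 → acc = 0x64
  '7' = 0x37 → acc = 0x53
  '3' = 0x33 → acc = 0x60
  ',' = 0x2C → acc = 0x4C
  '4' = 0x34 → acc = 0x78
  '2' = 0x32 → acc = 0x4A
  '3' = 0x33 → acc = 0x79
Checksum = 0x79.

79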